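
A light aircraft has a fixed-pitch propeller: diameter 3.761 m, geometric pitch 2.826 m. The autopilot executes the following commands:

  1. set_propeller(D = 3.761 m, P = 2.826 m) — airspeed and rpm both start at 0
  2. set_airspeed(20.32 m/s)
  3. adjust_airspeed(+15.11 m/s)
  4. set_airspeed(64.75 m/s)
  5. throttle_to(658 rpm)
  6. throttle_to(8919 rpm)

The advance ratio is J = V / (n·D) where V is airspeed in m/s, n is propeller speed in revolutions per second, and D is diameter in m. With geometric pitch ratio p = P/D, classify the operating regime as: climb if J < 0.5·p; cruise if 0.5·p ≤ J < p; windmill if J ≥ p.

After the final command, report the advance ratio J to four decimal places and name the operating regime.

J = 0.1158, regime = climb

set_propeller: D = 3.761 m, P = 2.826 m (p = P/D = 0.751396); state ← (V=0, rpm=0)
set_airspeed(20.32): V ← 20.32 m/s
adjust_airspeed(+15.11): V ← 20.32 +15.11 = 35.43 m/s
set_airspeed(64.75): V ← 64.75 m/s
throttle_to(658): rpm ← 658
throttle_to(8919): rpm ← 8919
final state: V = 64.75 m/s, rpm = 8919 → n = rpm/60 = 148.650000 rev/s
J = V / (n·D) = 64.75 / (148.650000 × 3.761) = 0.115817
regime bands: climb J<0.3757 | cruise [0.3757, 0.7514) | windmill J≥0.7514
J = 0.1158 → climb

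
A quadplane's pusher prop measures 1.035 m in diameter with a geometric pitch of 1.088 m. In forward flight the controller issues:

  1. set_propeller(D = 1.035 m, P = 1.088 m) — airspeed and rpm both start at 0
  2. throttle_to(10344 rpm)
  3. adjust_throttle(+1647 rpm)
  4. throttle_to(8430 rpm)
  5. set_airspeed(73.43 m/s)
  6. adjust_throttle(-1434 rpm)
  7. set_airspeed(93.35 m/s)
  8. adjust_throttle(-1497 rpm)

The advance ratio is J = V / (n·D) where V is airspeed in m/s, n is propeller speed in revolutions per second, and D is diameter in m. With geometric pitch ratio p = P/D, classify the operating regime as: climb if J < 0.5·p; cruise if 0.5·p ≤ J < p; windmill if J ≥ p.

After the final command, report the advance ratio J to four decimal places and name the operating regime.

set_propeller: D = 1.035 m, P = 1.088 m (p = P/D = 1.051208); state ← (V=0, rpm=0)
throttle_to(10344): rpm ← 10344
adjust_throttle(+1647): rpm ← 10344 +1647 = 11991
throttle_to(8430): rpm ← 8430
set_airspeed(73.43): V ← 73.43 m/s
adjust_throttle(-1434): rpm ← 8430 -1434 = 6996
set_airspeed(93.35): V ← 93.35 m/s
adjust_throttle(-1497): rpm ← 6996 -1497 = 5499
final state: V = 93.35 m/s, rpm = 5499 → n = rpm/60 = 91.650000 rev/s
J = V / (n·D) = 93.35 / (91.650000 × 1.035) = 0.984105
regime bands: climb J<0.5256 | cruise [0.5256, 1.0512) | windmill J≥1.0512
J = 0.9841 → cruise

J = 0.9841, regime = cruise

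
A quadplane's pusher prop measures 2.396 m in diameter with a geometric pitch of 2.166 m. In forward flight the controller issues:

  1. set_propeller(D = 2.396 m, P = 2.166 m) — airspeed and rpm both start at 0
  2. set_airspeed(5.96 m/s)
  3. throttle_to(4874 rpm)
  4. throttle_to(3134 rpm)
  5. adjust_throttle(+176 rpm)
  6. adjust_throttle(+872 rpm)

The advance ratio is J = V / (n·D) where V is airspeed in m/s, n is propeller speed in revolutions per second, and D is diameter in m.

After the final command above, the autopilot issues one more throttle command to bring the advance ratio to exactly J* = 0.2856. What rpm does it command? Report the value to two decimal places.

rpm = 522.58

set_propeller: D = 2.396 m, P = 2.166 m (p = P/D = 0.904007); state ← (V=0, rpm=0)
set_airspeed(5.96): V ← 5.96 m/s
throttle_to(4874): rpm ← 4874
throttle_to(3134): rpm ← 3134
adjust_throttle(+176): rpm ← 3134 +176 = 3310
adjust_throttle(+872): rpm ← 3310 +872 = 4182
final state: V = 5.96 m/s, rpm = 4182 → n = rpm/60 = 69.700000 rev/s
target J* = 0.2856; solve J* = V/(n·D) for n: n = V/(J*·D) = 5.96/(0.2856 × 2.396) = 8.709661 rev/s
rpm = 60·n = 522.579650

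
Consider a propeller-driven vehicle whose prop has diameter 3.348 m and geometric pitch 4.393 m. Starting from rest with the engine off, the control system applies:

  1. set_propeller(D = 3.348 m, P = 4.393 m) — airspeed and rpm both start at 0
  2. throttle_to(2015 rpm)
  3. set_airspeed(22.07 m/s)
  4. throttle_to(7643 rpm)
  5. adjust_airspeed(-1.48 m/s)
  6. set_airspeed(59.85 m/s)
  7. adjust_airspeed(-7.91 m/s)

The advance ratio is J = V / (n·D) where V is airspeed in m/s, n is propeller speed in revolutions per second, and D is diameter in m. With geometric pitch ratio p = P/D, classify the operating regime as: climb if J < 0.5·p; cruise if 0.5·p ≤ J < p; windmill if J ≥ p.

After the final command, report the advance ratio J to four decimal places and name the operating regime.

J = 0.1218, regime = climb

set_propeller: D = 3.348 m, P = 4.393 m (p = P/D = 1.312127); state ← (V=0, rpm=0)
throttle_to(2015): rpm ← 2015
set_airspeed(22.07): V ← 22.07 m/s
throttle_to(7643): rpm ← 7643
adjust_airspeed(-1.48): V ← 22.07 -1.48 = 20.59 m/s
set_airspeed(59.85): V ← 59.85 m/s
adjust_airspeed(-7.91): V ← 59.85 -7.91 = 51.94 m/s
final state: V = 51.94 m/s, rpm = 7643 → n = rpm/60 = 127.383333 rev/s
J = V / (n·D) = 51.94 / (127.383333 × 3.348) = 0.121788
regime bands: climb J<0.6561 | cruise [0.6561, 1.3121) | windmill J≥1.3121
J = 0.1218 → climb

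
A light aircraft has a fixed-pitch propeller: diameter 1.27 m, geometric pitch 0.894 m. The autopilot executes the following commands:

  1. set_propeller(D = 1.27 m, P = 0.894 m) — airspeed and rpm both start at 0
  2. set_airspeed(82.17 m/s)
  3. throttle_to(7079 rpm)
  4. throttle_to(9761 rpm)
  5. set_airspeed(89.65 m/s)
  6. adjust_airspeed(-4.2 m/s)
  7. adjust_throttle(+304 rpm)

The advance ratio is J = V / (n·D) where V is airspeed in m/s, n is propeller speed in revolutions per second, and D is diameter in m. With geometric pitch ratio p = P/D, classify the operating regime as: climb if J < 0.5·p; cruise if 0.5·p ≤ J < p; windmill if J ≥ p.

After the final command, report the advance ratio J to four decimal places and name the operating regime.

set_propeller: D = 1.27 m, P = 0.894 m (p = P/D = 0.703937); state ← (V=0, rpm=0)
set_airspeed(82.17): V ← 82.17 m/s
throttle_to(7079): rpm ← 7079
throttle_to(9761): rpm ← 9761
set_airspeed(89.65): V ← 89.65 m/s
adjust_airspeed(-4.2): V ← 89.65 -4.2 = 85.45 m/s
adjust_throttle(+304): rpm ← 9761 +304 = 10065
final state: V = 85.45 m/s, rpm = 10065 → n = rpm/60 = 167.750000 rev/s
J = V / (n·D) = 85.45 / (167.750000 × 1.27) = 0.401094
regime bands: climb J<0.3520 | cruise [0.3520, 0.7039) | windmill J≥0.7039
J = 0.4011 → cruise

J = 0.4011, regime = cruise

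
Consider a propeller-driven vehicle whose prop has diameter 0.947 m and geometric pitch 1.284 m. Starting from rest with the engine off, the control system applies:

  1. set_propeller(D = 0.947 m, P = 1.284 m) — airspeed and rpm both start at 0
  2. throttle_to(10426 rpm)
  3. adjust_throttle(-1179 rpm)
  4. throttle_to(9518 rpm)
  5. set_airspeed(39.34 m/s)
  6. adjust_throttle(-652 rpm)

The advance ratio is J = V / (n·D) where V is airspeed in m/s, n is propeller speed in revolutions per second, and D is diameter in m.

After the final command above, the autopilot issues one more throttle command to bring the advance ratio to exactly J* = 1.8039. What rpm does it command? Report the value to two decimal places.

rpm = 1381.73

set_propeller: D = 0.947 m, P = 1.284 m (p = P/D = 1.355861); state ← (V=0, rpm=0)
throttle_to(10426): rpm ← 10426
adjust_throttle(-1179): rpm ← 10426 -1179 = 9247
throttle_to(9518): rpm ← 9518
set_airspeed(39.34): V ← 39.34 m/s
adjust_throttle(-652): rpm ← 9518 -652 = 8866
final state: V = 39.34 m/s, rpm = 8866 → n = rpm/60 = 147.766667 rev/s
target J* = 1.8039; solve J* = V/(n·D) for n: n = V/(J*·D) = 39.34/(1.8039 × 0.947) = 23.028832 rev/s
rpm = 60·n = 1381.729941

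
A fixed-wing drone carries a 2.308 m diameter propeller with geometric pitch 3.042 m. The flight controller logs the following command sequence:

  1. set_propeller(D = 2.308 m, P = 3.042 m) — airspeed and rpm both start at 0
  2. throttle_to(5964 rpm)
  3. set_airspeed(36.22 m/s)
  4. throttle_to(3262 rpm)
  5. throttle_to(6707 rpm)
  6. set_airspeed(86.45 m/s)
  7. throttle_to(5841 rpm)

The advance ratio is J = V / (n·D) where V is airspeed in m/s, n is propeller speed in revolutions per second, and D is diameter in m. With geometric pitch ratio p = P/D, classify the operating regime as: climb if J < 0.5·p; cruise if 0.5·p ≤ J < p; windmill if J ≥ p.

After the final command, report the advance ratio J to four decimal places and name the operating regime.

set_propeller: D = 2.308 m, P = 3.042 m (p = P/D = 1.318024); state ← (V=0, rpm=0)
throttle_to(5964): rpm ← 5964
set_airspeed(36.22): V ← 36.22 m/s
throttle_to(3262): rpm ← 3262
throttle_to(6707): rpm ← 6707
set_airspeed(86.45): V ← 86.45 m/s
throttle_to(5841): rpm ← 5841
final state: V = 86.45 m/s, rpm = 5841 → n = rpm/60 = 97.350000 rev/s
J = V / (n·D) = 86.45 / (97.350000 × 2.308) = 0.384763
regime bands: climb J<0.6590 | cruise [0.6590, 1.3180) | windmill J≥1.3180
J = 0.3848 → climb

J = 0.3848, regime = climb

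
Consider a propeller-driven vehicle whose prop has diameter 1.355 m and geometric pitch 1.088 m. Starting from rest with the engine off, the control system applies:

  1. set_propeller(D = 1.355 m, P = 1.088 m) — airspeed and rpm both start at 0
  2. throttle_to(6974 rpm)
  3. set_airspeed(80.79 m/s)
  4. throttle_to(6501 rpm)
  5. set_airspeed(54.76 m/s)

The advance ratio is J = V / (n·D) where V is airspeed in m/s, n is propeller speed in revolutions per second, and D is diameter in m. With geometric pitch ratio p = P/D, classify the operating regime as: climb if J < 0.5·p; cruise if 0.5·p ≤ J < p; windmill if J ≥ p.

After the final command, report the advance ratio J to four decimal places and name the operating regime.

set_propeller: D = 1.355 m, P = 1.088 m (p = P/D = 0.802952); state ← (V=0, rpm=0)
throttle_to(6974): rpm ← 6974
set_airspeed(80.79): V ← 80.79 m/s
throttle_to(6501): rpm ← 6501
set_airspeed(54.76): V ← 54.76 m/s
final state: V = 54.76 m/s, rpm = 6501 → n = rpm/60 = 108.350000 rev/s
J = V / (n·D) = 54.76 / (108.350000 × 1.355) = 0.372988
regime bands: climb J<0.4015 | cruise [0.4015, 0.8030) | windmill J≥0.8030
J = 0.3730 → climb

J = 0.3730, regime = climb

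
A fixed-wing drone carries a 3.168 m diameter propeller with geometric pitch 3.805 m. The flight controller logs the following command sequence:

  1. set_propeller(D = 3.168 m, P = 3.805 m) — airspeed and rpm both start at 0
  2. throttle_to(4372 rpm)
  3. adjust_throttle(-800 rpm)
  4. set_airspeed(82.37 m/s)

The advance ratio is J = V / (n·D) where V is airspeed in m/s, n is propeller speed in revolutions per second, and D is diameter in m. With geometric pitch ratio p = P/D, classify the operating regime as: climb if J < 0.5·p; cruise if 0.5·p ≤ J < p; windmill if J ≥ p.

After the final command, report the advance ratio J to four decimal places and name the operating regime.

set_propeller: D = 3.168 m, P = 3.805 m (p = P/D = 1.201073); state ← (V=0, rpm=0)
throttle_to(4372): rpm ← 4372
adjust_throttle(-800): rpm ← 4372 -800 = 3572
set_airspeed(82.37): V ← 82.37 m/s
final state: V = 82.37 m/s, rpm = 3572 → n = rpm/60 = 59.533333 rev/s
J = V / (n·D) = 82.37 / (59.533333 × 3.168) = 0.436741
regime bands: climb J<0.6005 | cruise [0.6005, 1.2011) | windmill J≥1.2011
J = 0.4367 → climb

J = 0.4367, regime = climb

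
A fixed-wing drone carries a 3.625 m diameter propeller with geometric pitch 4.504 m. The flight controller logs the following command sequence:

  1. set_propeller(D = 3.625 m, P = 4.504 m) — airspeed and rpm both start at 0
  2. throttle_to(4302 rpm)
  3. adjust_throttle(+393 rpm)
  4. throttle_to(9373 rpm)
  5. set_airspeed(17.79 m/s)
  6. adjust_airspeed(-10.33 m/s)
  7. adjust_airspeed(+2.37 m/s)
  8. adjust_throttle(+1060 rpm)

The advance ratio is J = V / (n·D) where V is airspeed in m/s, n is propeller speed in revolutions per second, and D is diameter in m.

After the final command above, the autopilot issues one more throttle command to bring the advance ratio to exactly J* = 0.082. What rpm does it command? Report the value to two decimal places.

rpm = 1984.19

set_propeller: D = 3.625 m, P = 4.504 m (p = P/D = 1.242483); state ← (V=0, rpm=0)
throttle_to(4302): rpm ← 4302
adjust_throttle(+393): rpm ← 4302 +393 = 4695
throttle_to(9373): rpm ← 9373
set_airspeed(17.79): V ← 17.79 m/s
adjust_airspeed(-10.33): V ← 17.79 -10.33 = 7.46 m/s
adjust_airspeed(+2.37): V ← 7.46 +2.37 = 9.83 m/s
adjust_throttle(+1060): rpm ← 9373 +1060 = 10433
final state: V = 9.83 m/s, rpm = 10433 → n = rpm/60 = 173.883333 rev/s
target J* = 0.082; solve J* = V/(n·D) for n: n = V/(J*·D) = 9.83/(0.082 × 3.625) = 33.069807 rev/s
rpm = 60·n = 1984.188394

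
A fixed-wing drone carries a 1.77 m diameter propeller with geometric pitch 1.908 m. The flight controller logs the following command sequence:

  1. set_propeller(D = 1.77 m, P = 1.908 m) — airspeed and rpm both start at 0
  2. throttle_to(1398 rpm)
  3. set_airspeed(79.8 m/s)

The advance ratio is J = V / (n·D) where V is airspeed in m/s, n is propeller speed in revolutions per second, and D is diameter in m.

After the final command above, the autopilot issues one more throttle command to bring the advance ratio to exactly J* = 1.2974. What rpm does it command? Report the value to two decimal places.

rpm = 2085.00

set_propeller: D = 1.77 m, P = 1.908 m (p = P/D = 1.077966); state ← (V=0, rpm=0)
throttle_to(1398): rpm ← 1398
set_airspeed(79.8): V ← 79.8 m/s
final state: V = 79.8 m/s, rpm = 1398 → n = rpm/60 = 23.300000 rev/s
target J* = 1.2974; solve J* = V/(n·D) for n: n = V/(J*·D) = 79.8/(1.2974 × 1.77) = 34.750074 rev/s
rpm = 60·n = 2085.004429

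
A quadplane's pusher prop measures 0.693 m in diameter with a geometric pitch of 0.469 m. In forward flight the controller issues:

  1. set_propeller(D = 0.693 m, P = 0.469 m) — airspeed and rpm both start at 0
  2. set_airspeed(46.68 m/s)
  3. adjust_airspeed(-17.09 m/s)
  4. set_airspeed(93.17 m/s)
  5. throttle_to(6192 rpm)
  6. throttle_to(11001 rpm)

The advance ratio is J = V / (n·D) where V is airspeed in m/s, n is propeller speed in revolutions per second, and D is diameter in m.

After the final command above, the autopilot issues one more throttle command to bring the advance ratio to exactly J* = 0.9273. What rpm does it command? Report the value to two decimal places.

set_propeller: D = 0.693 m, P = 0.469 m (p = P/D = 0.676768); state ← (V=0, rpm=0)
set_airspeed(46.68): V ← 46.68 m/s
adjust_airspeed(-17.09): V ← 46.68 -17.09 = 29.59 m/s
set_airspeed(93.17): V ← 93.17 m/s
throttle_to(6192): rpm ← 6192
throttle_to(11001): rpm ← 11001
final state: V = 93.17 m/s, rpm = 11001 → n = rpm/60 = 183.350000 rev/s
target J* = 0.9273; solve J* = V/(n·D) for n: n = V/(J*·D) = 93.17/(0.9273 × 0.693) = 144.984842 rev/s
rpm = 60·n = 8699.090550

rpm = 8699.09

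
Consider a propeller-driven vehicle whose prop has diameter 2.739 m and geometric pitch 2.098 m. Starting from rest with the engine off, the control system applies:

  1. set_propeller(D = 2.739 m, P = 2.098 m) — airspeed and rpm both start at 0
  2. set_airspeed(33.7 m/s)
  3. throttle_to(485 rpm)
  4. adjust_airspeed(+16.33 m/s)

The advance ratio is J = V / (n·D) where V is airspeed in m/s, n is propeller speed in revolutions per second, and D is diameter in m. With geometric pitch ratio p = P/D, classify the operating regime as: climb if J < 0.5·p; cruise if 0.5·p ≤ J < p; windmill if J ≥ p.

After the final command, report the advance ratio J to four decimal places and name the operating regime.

J = 2.2597, regime = windmill

set_propeller: D = 2.739 m, P = 2.098 m (p = P/D = 0.765973); state ← (V=0, rpm=0)
set_airspeed(33.7): V ← 33.7 m/s
throttle_to(485): rpm ← 485
adjust_airspeed(+16.33): V ← 33.7 +16.33 = 50.03 m/s
final state: V = 50.03 m/s, rpm = 485 → n = rpm/60 = 8.083333 rev/s
J = V / (n·D) = 50.03 / (8.083333 × 2.739) = 2.259685
regime bands: climb J<0.3830 | cruise [0.3830, 0.7660) | windmill J≥0.7660
J = 2.2597 → windmill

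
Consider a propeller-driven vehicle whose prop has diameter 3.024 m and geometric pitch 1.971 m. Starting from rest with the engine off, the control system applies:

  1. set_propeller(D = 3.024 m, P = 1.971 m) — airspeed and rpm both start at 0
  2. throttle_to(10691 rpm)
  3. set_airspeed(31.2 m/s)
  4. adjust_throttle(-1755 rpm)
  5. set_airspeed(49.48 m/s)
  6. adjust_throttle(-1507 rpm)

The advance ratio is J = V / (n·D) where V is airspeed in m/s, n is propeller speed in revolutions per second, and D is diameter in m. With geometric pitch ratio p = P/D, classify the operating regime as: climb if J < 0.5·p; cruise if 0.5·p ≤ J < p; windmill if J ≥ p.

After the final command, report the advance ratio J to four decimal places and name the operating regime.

set_propeller: D = 3.024 m, P = 1.971 m (p = P/D = 0.651786); state ← (V=0, rpm=0)
throttle_to(10691): rpm ← 10691
set_airspeed(31.2): V ← 31.2 m/s
adjust_throttle(-1755): rpm ← 10691 -1755 = 8936
set_airspeed(49.48): V ← 49.48 m/s
adjust_throttle(-1507): rpm ← 8936 -1507 = 7429
final state: V = 49.48 m/s, rpm = 7429 → n = rpm/60 = 123.816667 rev/s
J = V / (n·D) = 49.48 / (123.816667 × 3.024) = 0.132150
regime bands: climb J<0.3259 | cruise [0.3259, 0.6518) | windmill J≥0.6518
J = 0.1322 → climb

J = 0.1322, regime = climb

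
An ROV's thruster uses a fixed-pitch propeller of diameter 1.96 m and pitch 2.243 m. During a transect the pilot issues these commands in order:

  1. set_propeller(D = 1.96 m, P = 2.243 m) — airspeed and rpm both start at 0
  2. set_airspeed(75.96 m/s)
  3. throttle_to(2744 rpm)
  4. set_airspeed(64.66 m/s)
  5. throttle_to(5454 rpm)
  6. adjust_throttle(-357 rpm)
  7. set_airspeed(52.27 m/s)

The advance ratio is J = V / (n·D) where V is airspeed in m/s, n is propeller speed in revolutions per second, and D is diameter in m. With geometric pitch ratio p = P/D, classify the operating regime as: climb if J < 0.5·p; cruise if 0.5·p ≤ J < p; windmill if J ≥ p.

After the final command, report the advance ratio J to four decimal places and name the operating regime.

set_propeller: D = 1.96 m, P = 2.243 m (p = P/D = 1.144388); state ← (V=0, rpm=0)
set_airspeed(75.96): V ← 75.96 m/s
throttle_to(2744): rpm ← 2744
set_airspeed(64.66): V ← 64.66 m/s
throttle_to(5454): rpm ← 5454
adjust_throttle(-357): rpm ← 5454 -357 = 5097
set_airspeed(52.27): V ← 52.27 m/s
final state: V = 52.27 m/s, rpm = 5097 → n = rpm/60 = 84.950000 rev/s
J = V / (n·D) = 52.27 / (84.950000 × 1.96) = 0.313930
regime bands: climb J<0.5722 | cruise [0.5722, 1.1444) | windmill J≥1.1444
J = 0.3139 → climb

J = 0.3139, regime = climb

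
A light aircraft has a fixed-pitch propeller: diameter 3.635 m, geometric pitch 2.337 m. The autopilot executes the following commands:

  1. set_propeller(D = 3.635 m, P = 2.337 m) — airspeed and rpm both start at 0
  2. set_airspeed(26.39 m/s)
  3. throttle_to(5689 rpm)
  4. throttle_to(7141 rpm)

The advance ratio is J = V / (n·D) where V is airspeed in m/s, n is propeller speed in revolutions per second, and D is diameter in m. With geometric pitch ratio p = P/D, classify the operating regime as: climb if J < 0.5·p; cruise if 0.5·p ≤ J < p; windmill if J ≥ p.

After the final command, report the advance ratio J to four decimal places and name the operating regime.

J = 0.0610, regime = climb

set_propeller: D = 3.635 m, P = 2.337 m (p = P/D = 0.642916); state ← (V=0, rpm=0)
set_airspeed(26.39): V ← 26.39 m/s
throttle_to(5689): rpm ← 5689
throttle_to(7141): rpm ← 7141
final state: V = 26.39 m/s, rpm = 7141 → n = rpm/60 = 119.016667 rev/s
J = V / (n·D) = 26.39 / (119.016667 × 3.635) = 0.061000
regime bands: climb J<0.3215 | cruise [0.3215, 0.6429) | windmill J≥0.6429
J = 0.0610 → climb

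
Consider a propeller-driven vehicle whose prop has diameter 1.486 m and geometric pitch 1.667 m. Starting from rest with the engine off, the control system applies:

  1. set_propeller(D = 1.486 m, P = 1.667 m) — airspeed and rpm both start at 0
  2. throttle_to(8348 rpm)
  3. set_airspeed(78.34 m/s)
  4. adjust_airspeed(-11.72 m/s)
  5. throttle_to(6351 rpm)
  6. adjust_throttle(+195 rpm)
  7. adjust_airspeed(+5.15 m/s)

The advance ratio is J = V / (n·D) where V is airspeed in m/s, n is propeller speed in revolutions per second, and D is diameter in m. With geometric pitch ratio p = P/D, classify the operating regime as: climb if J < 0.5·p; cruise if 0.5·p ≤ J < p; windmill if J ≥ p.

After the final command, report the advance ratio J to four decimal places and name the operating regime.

set_propeller: D = 1.486 m, P = 1.667 m (p = P/D = 1.121803); state ← (V=0, rpm=0)
throttle_to(8348): rpm ← 8348
set_airspeed(78.34): V ← 78.34 m/s
adjust_airspeed(-11.72): V ← 78.34 -11.72 = 66.62 m/s
throttle_to(6351): rpm ← 6351
adjust_throttle(+195): rpm ← 6351 +195 = 6546
adjust_airspeed(+5.15): V ← 66.62 +5.15 = 71.77 m/s
final state: V = 71.77 m/s, rpm = 6546 → n = rpm/60 = 109.100000 rev/s
J = V / (n·D) = 71.77 / (109.100000 × 1.486) = 0.442690
regime bands: climb J<0.5609 | cruise [0.5609, 1.1218) | windmill J≥1.1218
J = 0.4427 → climb

J = 0.4427, regime = climb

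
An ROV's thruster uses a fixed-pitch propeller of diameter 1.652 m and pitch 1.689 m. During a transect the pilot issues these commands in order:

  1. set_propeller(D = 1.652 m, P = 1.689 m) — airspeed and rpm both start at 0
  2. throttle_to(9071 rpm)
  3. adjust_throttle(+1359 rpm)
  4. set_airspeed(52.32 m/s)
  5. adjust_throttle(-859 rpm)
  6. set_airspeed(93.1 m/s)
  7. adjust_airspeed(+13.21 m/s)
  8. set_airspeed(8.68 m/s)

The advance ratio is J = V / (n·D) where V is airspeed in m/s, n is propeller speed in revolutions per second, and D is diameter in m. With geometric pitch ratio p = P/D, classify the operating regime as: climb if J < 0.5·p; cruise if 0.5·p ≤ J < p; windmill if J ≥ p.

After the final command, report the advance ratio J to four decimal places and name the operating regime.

set_propeller: D = 1.652 m, P = 1.689 m (p = P/D = 1.022397); state ← (V=0, rpm=0)
throttle_to(9071): rpm ← 9071
adjust_throttle(+1359): rpm ← 9071 +1359 = 10430
set_airspeed(52.32): V ← 52.32 m/s
adjust_throttle(-859): rpm ← 10430 -859 = 9571
set_airspeed(93.1): V ← 93.1 m/s
adjust_airspeed(+13.21): V ← 93.1 +13.21 = 106.31 m/s
set_airspeed(8.68): V ← 8.68 m/s
final state: V = 8.68 m/s, rpm = 9571 → n = rpm/60 = 159.516667 rev/s
J = V / (n·D) = 8.68 / (159.516667 × 1.652) = 0.032938
regime bands: climb J<0.5112 | cruise [0.5112, 1.0224) | windmill J≥1.0224
J = 0.0329 → climb

J = 0.0329, regime = climb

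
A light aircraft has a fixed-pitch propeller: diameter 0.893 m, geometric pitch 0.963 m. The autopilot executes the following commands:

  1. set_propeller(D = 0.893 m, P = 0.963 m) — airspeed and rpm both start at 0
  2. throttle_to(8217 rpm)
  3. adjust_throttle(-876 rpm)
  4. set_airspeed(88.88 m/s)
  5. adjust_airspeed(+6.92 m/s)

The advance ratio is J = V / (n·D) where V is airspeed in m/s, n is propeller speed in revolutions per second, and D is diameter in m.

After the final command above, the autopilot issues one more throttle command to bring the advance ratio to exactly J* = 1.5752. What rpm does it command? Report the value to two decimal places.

rpm = 4086.29

set_propeller: D = 0.893 m, P = 0.963 m (p = P/D = 1.078387); state ← (V=0, rpm=0)
throttle_to(8217): rpm ← 8217
adjust_throttle(-876): rpm ← 8217 -876 = 7341
set_airspeed(88.88): V ← 88.88 m/s
adjust_airspeed(+6.92): V ← 88.88 +6.92 = 95.8 m/s
final state: V = 95.8 m/s, rpm = 7341 → n = rpm/60 = 122.350000 rev/s
target J* = 1.5752; solve J* = V/(n·D) for n: n = V/(J*·D) = 95.8/(1.5752 × 0.893) = 68.104898 rev/s
rpm = 60·n = 4086.293882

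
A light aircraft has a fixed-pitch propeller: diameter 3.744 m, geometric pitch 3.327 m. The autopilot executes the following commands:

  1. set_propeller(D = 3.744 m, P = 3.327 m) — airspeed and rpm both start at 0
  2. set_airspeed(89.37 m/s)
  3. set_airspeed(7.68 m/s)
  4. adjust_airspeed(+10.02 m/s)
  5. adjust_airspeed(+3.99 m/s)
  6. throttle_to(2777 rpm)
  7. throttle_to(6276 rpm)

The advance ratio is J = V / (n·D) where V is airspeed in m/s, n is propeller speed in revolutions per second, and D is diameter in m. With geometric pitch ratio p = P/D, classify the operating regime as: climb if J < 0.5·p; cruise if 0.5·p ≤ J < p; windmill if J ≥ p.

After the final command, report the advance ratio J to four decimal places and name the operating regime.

J = 0.0554, regime = climb

set_propeller: D = 3.744 m, P = 3.327 m (p = P/D = 0.888622); state ← (V=0, rpm=0)
set_airspeed(89.37): V ← 89.37 m/s
set_airspeed(7.68): V ← 7.68 m/s
adjust_airspeed(+10.02): V ← 7.68 +10.02 = 17.7 m/s
adjust_airspeed(+3.99): V ← 17.7 +3.99 = 21.69 m/s
throttle_to(2777): rpm ← 2777
throttle_to(6276): rpm ← 6276
final state: V = 21.69 m/s, rpm = 6276 → n = rpm/60 = 104.600000 rev/s
J = V / (n·D) = 21.69 / (104.600000 × 3.744) = 0.055385
regime bands: climb J<0.4443 | cruise [0.4443, 0.8886) | windmill J≥0.8886
J = 0.0554 → climb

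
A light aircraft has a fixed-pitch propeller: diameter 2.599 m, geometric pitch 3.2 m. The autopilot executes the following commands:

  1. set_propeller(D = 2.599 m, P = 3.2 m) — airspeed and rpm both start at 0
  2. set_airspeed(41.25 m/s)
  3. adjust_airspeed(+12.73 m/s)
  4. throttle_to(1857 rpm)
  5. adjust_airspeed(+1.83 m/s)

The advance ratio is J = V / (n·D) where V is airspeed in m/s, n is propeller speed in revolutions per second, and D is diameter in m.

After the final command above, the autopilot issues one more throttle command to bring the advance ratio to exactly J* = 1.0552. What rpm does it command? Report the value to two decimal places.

set_propeller: D = 2.599 m, P = 3.2 m (p = P/D = 1.231243); state ← (V=0, rpm=0)
set_airspeed(41.25): V ← 41.25 m/s
adjust_airspeed(+12.73): V ← 41.25 +12.73 = 53.98 m/s
throttle_to(1857): rpm ← 1857
adjust_airspeed(+1.83): V ← 53.98 +1.83 = 55.81 m/s
final state: V = 55.81 m/s, rpm = 1857 → n = rpm/60 = 30.950000 rev/s
target J* = 1.0552; solve J* = V/(n·D) for n: n = V/(J*·D) = 55.81/(1.0552 × 2.599) = 20.350307 rev/s
rpm = 60·n = 1221.018407

rpm = 1221.02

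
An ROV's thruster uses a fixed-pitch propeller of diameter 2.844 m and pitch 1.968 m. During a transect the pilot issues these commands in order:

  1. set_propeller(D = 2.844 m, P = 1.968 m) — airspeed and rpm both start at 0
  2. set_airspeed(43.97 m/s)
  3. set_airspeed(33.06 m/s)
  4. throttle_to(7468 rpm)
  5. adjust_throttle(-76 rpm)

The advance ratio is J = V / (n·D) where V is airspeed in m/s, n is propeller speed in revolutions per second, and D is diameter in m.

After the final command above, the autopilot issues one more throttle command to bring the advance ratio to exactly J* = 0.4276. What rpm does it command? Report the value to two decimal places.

rpm = 1631.12

set_propeller: D = 2.844 m, P = 1.968 m (p = P/D = 0.691983); state ← (V=0, rpm=0)
set_airspeed(43.97): V ← 43.97 m/s
set_airspeed(33.06): V ← 33.06 m/s
throttle_to(7468): rpm ← 7468
adjust_throttle(-76): rpm ← 7468 -76 = 7392
final state: V = 33.06 m/s, rpm = 7392 → n = rpm/60 = 123.200000 rev/s
target J* = 0.4276; solve J* = V/(n·D) for n: n = V/(J*·D) = 33.06/(0.4276 × 2.844) = 27.185390 rev/s
rpm = 60·n = 1631.123373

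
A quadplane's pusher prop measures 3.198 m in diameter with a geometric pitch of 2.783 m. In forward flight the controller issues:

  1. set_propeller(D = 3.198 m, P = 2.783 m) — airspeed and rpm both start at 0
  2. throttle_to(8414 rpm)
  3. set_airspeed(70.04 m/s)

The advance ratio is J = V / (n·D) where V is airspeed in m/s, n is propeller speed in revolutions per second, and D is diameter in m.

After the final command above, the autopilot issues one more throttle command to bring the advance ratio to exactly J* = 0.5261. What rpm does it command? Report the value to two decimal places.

set_propeller: D = 3.198 m, P = 2.783 m (p = P/D = 0.870231); state ← (V=0, rpm=0)
throttle_to(8414): rpm ← 8414
set_airspeed(70.04): V ← 70.04 m/s
final state: V = 70.04 m/s, rpm = 8414 → n = rpm/60 = 140.233333 rev/s
target J* = 0.5261; solve J* = V/(n·D) for n: n = V/(J*·D) = 70.04/(0.5261 × 3.198) = 41.629326 rev/s
rpm = 60·n = 2497.759541

rpm = 2497.76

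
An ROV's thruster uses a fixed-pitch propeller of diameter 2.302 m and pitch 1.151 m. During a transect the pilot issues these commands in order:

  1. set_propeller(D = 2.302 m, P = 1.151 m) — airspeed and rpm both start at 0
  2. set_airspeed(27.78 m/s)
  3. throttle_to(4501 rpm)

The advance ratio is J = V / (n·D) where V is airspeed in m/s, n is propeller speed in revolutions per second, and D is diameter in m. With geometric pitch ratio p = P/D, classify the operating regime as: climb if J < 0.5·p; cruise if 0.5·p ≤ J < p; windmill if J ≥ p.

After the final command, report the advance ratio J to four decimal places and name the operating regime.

J = 0.1609, regime = climb

set_propeller: D = 2.302 m, P = 1.151 m (p = P/D = 0.500000); state ← (V=0, rpm=0)
set_airspeed(27.78): V ← 27.78 m/s
throttle_to(4501): rpm ← 4501
final state: V = 27.78 m/s, rpm = 4501 → n = rpm/60 = 75.016667 rev/s
J = V / (n·D) = 27.78 / (75.016667 × 2.302) = 0.160868
regime bands: climb J<0.2500 | cruise [0.2500, 0.5000) | windmill J≥0.5000
J = 0.1609 → climb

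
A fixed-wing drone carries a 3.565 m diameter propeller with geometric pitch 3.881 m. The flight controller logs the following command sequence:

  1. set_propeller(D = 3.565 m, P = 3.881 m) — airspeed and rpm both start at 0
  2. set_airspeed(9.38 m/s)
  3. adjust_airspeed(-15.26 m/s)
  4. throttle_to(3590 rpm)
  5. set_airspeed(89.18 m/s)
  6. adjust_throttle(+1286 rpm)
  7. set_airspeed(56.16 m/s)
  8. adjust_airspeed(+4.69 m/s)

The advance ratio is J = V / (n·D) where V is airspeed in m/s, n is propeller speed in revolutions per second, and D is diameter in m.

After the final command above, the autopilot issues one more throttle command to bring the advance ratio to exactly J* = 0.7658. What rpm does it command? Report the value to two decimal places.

set_propeller: D = 3.565 m, P = 3.881 m (p = P/D = 1.088640); state ← (V=0, rpm=0)
set_airspeed(9.38): V ← 9.38 m/s
adjust_airspeed(-15.26): V ← 9.38 -15.26 = -5.88 m/s
throttle_to(3590): rpm ← 3590
set_airspeed(89.18): V ← 89.18 m/s
adjust_throttle(+1286): rpm ← 3590 +1286 = 4876
set_airspeed(56.16): V ← 56.16 m/s
adjust_airspeed(+4.69): V ← 56.16 +4.69 = 60.85 m/s
final state: V = 60.85 m/s, rpm = 4876 → n = rpm/60 = 81.266667 rev/s
target J* = 0.7658; solve J* = V/(n·D) for n: n = V/(J*·D) = 60.85/(0.7658 × 3.565) = 22.288749 rev/s
rpm = 60·n = 1337.324918

rpm = 1337.32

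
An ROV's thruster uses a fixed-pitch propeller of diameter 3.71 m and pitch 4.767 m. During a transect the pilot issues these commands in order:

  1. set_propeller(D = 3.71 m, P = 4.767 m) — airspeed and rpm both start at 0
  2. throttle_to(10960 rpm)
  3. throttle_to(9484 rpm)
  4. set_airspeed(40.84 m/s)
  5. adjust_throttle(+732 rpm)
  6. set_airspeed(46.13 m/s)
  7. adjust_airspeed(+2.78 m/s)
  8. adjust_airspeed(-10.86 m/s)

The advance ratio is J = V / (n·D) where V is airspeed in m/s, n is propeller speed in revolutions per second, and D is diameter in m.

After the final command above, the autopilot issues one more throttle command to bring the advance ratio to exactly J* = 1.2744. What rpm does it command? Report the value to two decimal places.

set_propeller: D = 3.71 m, P = 4.767 m (p = P/D = 1.284906); state ← (V=0, rpm=0)
throttle_to(10960): rpm ← 10960
throttle_to(9484): rpm ← 9484
set_airspeed(40.84): V ← 40.84 m/s
adjust_throttle(+732): rpm ← 9484 +732 = 10216
set_airspeed(46.13): V ← 46.13 m/s
adjust_airspeed(+2.78): V ← 46.13 +2.78 = 48.91 m/s
adjust_airspeed(-10.86): V ← 48.91 -10.86 = 38.05 m/s
final state: V = 38.05 m/s, rpm = 10216 → n = rpm/60 = 170.266667 rev/s
target J* = 1.2744; solve J* = V/(n·D) for n: n = V/(J*·D) = 38.05/(1.2744 × 3.71) = 8.047759 rev/s
rpm = 60·n = 482.865569

rpm = 482.87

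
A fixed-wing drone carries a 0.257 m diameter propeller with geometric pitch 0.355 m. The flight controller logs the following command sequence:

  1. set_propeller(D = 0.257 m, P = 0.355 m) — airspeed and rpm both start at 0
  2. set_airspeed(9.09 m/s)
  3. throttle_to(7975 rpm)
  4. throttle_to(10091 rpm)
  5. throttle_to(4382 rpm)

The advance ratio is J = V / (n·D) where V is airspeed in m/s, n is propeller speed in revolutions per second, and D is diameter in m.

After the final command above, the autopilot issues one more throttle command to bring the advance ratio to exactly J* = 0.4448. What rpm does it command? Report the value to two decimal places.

set_propeller: D = 0.257 m, P = 0.355 m (p = P/D = 1.381323); state ← (V=0, rpm=0)
set_airspeed(9.09): V ← 9.09 m/s
throttle_to(7975): rpm ← 7975
throttle_to(10091): rpm ← 10091
throttle_to(4382): rpm ← 4382
final state: V = 9.09 m/s, rpm = 4382 → n = rpm/60 = 73.033333 rev/s
target J* = 0.4448; solve J* = V/(n·D) for n: n = V/(J*·D) = 9.09/(0.4448 × 0.257) = 79.518098 rev/s
rpm = 60·n = 4771.085855

rpm = 4771.09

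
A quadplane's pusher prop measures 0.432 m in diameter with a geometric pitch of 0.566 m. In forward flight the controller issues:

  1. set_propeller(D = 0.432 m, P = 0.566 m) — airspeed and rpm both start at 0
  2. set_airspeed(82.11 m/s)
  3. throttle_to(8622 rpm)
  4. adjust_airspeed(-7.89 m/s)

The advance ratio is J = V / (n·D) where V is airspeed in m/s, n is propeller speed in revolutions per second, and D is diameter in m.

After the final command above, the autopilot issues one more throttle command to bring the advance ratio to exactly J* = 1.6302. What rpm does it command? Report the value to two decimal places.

set_propeller: D = 0.432 m, P = 0.566 m (p = P/D = 1.310185); state ← (V=0, rpm=0)
set_airspeed(82.11): V ← 82.11 m/s
throttle_to(8622): rpm ← 8622
adjust_airspeed(-7.89): V ← 82.11 -7.89 = 74.22 m/s
final state: V = 74.22 m/s, rpm = 8622 → n = rpm/60 = 143.700000 rev/s
target J* = 1.6302; solve J* = V/(n·D) for n: n = V/(J*·D) = 74.22/(1.6302 × 0.432) = 105.389250 rev/s
rpm = 60·n = 6323.355008

rpm = 6323.36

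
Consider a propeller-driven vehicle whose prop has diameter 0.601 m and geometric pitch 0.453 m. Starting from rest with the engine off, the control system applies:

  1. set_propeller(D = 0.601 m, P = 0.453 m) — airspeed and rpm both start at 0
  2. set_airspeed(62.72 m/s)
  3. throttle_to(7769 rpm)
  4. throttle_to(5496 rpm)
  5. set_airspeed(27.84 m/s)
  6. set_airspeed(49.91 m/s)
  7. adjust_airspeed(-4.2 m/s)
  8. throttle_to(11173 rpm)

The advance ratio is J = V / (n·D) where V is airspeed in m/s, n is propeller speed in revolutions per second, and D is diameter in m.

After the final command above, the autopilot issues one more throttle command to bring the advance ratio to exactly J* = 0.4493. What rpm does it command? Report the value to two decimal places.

rpm = 10156.68

set_propeller: D = 0.601 m, P = 0.453 m (p = P/D = 0.753744); state ← (V=0, rpm=0)
set_airspeed(62.72): V ← 62.72 m/s
throttle_to(7769): rpm ← 7769
throttle_to(5496): rpm ← 5496
set_airspeed(27.84): V ← 27.84 m/s
set_airspeed(49.91): V ← 49.91 m/s
adjust_airspeed(-4.2): V ← 49.91 -4.2 = 45.71 m/s
throttle_to(11173): rpm ← 11173
final state: V = 45.71 m/s, rpm = 11173 → n = rpm/60 = 186.216667 rev/s
target J* = 0.4493; solve J* = V/(n·D) for n: n = V/(J*·D) = 45.71/(0.4493 × 0.601) = 169.277927 rev/s
rpm = 60·n = 10156.675590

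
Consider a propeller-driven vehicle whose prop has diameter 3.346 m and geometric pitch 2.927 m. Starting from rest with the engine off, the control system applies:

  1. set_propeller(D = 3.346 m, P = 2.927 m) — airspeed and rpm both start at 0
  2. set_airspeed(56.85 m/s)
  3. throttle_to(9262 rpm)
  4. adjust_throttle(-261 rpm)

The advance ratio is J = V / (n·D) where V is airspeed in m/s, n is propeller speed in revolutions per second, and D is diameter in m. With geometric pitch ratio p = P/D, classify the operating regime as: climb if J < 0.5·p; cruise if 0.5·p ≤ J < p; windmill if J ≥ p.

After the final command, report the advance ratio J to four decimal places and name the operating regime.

set_propeller: D = 3.346 m, P = 2.927 m (p = P/D = 0.874776); state ← (V=0, rpm=0)
set_airspeed(56.85): V ← 56.85 m/s
throttle_to(9262): rpm ← 9262
adjust_throttle(-261): rpm ← 9262 -261 = 9001
final state: V = 56.85 m/s, rpm = 9001 → n = rpm/60 = 150.016667 rev/s
J = V / (n·D) = 56.85 / (150.016667 × 3.346) = 0.113257
regime bands: climb J<0.4374 | cruise [0.4374, 0.8748) | windmill J≥0.8748
J = 0.1133 → climb

J = 0.1133, regime = climb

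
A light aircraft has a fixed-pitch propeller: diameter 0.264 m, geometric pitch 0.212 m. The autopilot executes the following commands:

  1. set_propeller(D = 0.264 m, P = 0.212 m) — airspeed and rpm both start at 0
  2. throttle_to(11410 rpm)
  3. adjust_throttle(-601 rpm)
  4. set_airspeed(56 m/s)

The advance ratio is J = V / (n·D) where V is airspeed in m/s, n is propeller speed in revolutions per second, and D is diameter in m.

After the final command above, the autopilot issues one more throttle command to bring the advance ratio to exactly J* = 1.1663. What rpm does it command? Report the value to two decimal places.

rpm = 10912.52

set_propeller: D = 0.264 m, P = 0.212 m (p = P/D = 0.803030); state ← (V=0, rpm=0)
throttle_to(11410): rpm ← 11410
adjust_throttle(-601): rpm ← 11410 -601 = 10809
set_airspeed(56): V ← 56 m/s
final state: V = 56 m/s, rpm = 10809 → n = rpm/60 = 180.150000 rev/s
target J* = 1.1663; solve J* = V/(n·D) for n: n = V/(J*·D) = 56/(1.1663 × 0.264) = 181.875343 rev/s
rpm = 60·n = 10912.520558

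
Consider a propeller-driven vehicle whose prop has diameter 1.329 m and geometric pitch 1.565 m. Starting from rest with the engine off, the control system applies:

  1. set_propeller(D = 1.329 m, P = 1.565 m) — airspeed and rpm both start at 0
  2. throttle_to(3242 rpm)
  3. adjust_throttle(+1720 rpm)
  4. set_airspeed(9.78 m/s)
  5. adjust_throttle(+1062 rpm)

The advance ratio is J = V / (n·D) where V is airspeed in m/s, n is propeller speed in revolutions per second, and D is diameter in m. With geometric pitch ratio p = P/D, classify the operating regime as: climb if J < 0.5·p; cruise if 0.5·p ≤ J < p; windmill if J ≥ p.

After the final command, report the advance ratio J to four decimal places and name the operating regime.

set_propeller: D = 1.329 m, P = 1.565 m (p = P/D = 1.177577); state ← (V=0, rpm=0)
throttle_to(3242): rpm ← 3242
adjust_throttle(+1720): rpm ← 3242 +1720 = 4962
set_airspeed(9.78): V ← 9.78 m/s
adjust_throttle(+1062): rpm ← 4962 +1062 = 6024
final state: V = 9.78 m/s, rpm = 6024 → n = rpm/60 = 100.400000 rev/s
J = V / (n·D) = 9.78 / (100.400000 × 1.329) = 0.073296
regime bands: climb J<0.5888 | cruise [0.5888, 1.1776) | windmill J≥1.1776
J = 0.0733 → climb

J = 0.0733, regime = climb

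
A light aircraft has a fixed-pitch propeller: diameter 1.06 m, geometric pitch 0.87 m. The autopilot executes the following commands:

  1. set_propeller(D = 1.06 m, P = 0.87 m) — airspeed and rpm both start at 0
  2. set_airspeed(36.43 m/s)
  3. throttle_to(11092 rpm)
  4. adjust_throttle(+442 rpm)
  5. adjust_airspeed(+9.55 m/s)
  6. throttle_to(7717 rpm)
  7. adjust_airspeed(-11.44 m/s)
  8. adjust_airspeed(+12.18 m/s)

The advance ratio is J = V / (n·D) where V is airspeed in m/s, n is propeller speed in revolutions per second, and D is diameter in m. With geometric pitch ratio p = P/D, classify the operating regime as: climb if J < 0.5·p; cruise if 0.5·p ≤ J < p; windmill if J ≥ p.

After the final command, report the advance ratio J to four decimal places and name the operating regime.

set_propeller: D = 1.06 m, P = 0.87 m (p = P/D = 0.820755); state ← (V=0, rpm=0)
set_airspeed(36.43): V ← 36.43 m/s
throttle_to(11092): rpm ← 11092
adjust_throttle(+442): rpm ← 11092 +442 = 11534
adjust_airspeed(+9.55): V ← 36.43 +9.55 = 45.98 m/s
throttle_to(7717): rpm ← 7717
adjust_airspeed(-11.44): V ← 45.98 -11.44 = 34.54 m/s
adjust_airspeed(+12.18): V ← 34.54 +12.18 = 46.72 m/s
final state: V = 46.72 m/s, rpm = 7717 → n = rpm/60 = 128.616667 rev/s
J = V / (n·D) = 46.72 / (128.616667 × 1.06) = 0.342689
regime bands: climb J<0.4104 | cruise [0.4104, 0.8208) | windmill J≥0.8208
J = 0.3427 → climb

J = 0.3427, regime = climb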